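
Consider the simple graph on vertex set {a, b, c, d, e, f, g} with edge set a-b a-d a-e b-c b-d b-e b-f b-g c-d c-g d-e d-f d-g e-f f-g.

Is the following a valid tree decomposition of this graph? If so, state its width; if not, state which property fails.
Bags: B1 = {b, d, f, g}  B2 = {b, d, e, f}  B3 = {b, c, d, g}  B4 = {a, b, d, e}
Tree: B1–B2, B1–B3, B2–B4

Yes; width 3.

Every vertex of G appears in some bag (union = {a, b, c, d, e, f, g}); every edge is covered by a bag; and for each vertex v the set of bags containing v is connected in the bag tree. The decomposition is therefore valid. The largest bag has 4 vertices, so the width is 3.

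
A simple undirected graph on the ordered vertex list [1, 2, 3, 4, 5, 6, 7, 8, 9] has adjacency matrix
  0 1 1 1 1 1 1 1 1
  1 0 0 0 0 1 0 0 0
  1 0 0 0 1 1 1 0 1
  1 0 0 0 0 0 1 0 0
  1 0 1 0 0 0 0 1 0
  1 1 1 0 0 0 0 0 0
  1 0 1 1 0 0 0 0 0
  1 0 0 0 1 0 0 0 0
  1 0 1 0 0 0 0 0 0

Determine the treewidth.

2

A width-2 tree decomposition is:
Bags: B1 = {1, 3, 9}  B2 = {1, 3, 7}  B3 = {1, 4, 7}  B4 = {1, 3, 5}  B5 = {1, 3, 6}  B6 = {1, 2, 6}  B7 = {1, 5, 8}
Tree: B1–B2, B2–B3, B1–B4, B4–B5, B5–B6, B4–B7
Every bag has size at most 3, so the width is 3 − 1 = 2 and tw(G) ≤ 2. For the lower bound, the 3 vertices {1, 5, 8} are pairwise adjacent, and any tree decomposition puts a clique entirely inside one bag — forcing width ≥ 2. Hence tw(G) = 2 exactly.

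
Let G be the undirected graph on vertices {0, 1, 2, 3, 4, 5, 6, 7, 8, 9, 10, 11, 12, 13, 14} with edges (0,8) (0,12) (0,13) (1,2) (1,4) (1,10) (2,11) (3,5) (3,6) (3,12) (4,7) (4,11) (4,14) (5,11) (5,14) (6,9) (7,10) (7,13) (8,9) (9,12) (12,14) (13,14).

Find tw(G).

A width-3 tree decomposition is:
Bags: B1 = {1, 2, 7, 10}  B2 = {1, 2, 4, 7}  B3 = {2, 4, 7, 11}  B4 = {4, 7, 11, 13}  B5 = {4, 11, 13, 14}  B6 = {5, 11, 13, 14}  B7 = {0, 5, 13, 14}  B8 = {0, 5, 12, 14}  B9 = {0, 3, 5, 12}  B10 = {0, 3, 8, 12}  B11 = {3, 8, 9, 12}  B12 = {3, 6, 8, 9}
Tree: B1–B2, B2–B3, B3–B4, B4–B5, B5–B6, B6–B7, B7–B8, B8–B9, B9–B10, B10–B11, B11–B12
Every bag has size at most 4, so the width is 4 − 1 = 3 and tw(G) ≤ 3. For the lower bound: the 4 vertex sets {1,2,10}, {7}, {4}, {5,11,13,14} are disjoint, each induces a connected subgraph, and every pair is joined by at least one edge of G. Contracting each set to a single vertex therefore yields K_{4} as a minor, and since treewidth is minor-monotone, tw(G) ≥ tw(K_{4}) = 3. Therefore the treewidth is 3.

3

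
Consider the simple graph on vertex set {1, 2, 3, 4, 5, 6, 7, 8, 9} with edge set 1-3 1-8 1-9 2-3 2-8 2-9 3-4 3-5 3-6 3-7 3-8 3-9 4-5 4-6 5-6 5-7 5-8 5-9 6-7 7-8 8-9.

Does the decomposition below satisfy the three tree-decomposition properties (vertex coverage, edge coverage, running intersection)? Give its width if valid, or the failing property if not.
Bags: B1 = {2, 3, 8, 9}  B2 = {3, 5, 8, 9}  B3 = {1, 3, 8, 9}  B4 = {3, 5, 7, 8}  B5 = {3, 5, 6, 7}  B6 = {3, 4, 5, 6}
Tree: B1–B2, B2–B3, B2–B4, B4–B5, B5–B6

Every vertex of G appears in some bag (union = {1, 2, 3, 4, 5, 6, 7, 8, 9}); every edge is covered by a bag; and for each vertex v the set of bags containing v is connected in the bag tree. The decomposition is therefore valid. The largest bag has 4 vertices, so the width is 3.

Yes; width 3.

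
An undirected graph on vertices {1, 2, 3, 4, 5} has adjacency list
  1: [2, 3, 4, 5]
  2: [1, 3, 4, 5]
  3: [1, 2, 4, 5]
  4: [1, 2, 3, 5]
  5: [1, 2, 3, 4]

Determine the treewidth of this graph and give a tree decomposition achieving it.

With just one bag of size 5, the width is 5 − 1 = 4, so tw(G) ≤ 4. For the lower bound, the 5 vertices {1, 2, 3, 4, 5} are pairwise adjacent, and any tree decomposition puts a clique entirely inside one bag — forcing width ≥ 4. Therefore the treewidth is 4.

Treewidth 4.
One optimal decomposition is:
Bags: B1 = {1, 2, 3, 4, 5}
Tree: (single bag)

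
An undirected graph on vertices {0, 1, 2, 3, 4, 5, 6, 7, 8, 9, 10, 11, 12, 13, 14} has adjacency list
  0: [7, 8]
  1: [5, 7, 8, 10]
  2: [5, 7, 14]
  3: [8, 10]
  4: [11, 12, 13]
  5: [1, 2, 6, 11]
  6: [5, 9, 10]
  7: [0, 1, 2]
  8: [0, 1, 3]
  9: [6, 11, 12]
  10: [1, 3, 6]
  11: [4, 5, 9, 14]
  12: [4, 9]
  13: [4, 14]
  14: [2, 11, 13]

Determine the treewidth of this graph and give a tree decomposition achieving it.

Treewidth 3.
One optimal decomposition is:
Bags: B1 = {4, 12, 13, 14}  B2 = {4, 11, 12, 14}  B3 = {9, 11, 12, 14}  B4 = {2, 9, 11, 14}  B5 = {2, 5, 9, 11}  B6 = {2, 5, 6, 9}  B7 = {2, 5, 6, 7}  B8 = {1, 5, 6, 7}  B9 = {1, 6, 7, 10}  B10 = {0, 1, 7, 10}  B11 = {0, 1, 8, 10}  B12 = {0, 3, 8, 10}
Tree: B1–B2, B2–B3, B3–B4, B4–B5, B5–B6, B6–B7, B7–B8, B8–B9, B9–B10, B10–B11, B11–B12

Every bag has size at most 4, so the width is 4 − 1 = 3 and tw(G) ≤ 3. For the lower bound: the 4 vertex sets {4,12,13}, {14}, {11}, {2,5,6,9} are disjoint, each induces a connected subgraph, and every pair is joined by at least one edge of G. Contracting each set to a single vertex therefore yields K_{4} as a minor, and since treewidth is minor-monotone, tw(G) ≥ tw(K_{4}) = 3. The upper and lower bounds meet at 3, so that is the treewidth.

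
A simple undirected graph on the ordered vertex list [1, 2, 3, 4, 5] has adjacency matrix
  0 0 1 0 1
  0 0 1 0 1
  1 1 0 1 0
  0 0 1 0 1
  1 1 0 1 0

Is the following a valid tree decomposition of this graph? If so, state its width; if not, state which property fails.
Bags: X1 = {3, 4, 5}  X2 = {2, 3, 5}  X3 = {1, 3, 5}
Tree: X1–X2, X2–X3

Checking the three conditions: (i) the bags cover all of {1, 2, 3, 4, 5}; (ii) for each edge, some bag contains both endpoints; (iii) the bags containing any fixed vertex form a subtree. All hold, so the decomposition is valid with width 3 − 1 = 2.

Yes; width 2.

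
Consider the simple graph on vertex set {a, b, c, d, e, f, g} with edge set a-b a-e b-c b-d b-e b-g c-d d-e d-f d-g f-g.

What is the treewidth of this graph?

A width-2 tree decomposition is:
Bags: B1 = {b, d, e}  B2 = {b, d, g}  B3 = {b, c, d}  B4 = {d, f, g}  B5 = {a, b, e}
Tree: B1–B2, B2–B3, B2–B4, B1–B5
The largest bag has 3 vertices, giving width 2; this decomposition certifies tw(G) ≤ 2. For the lower bound, the 3 vertices {d, f, g} are pairwise adjacent, and any tree decomposition puts a clique entirely inside one bag — forcing width ≥ 2. The upper and lower bounds meet at 2, so that is the treewidth.

2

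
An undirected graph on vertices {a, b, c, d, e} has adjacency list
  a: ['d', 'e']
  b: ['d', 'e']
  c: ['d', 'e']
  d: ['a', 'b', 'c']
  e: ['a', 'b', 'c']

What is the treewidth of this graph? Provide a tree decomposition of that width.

Each bag holds 3 vertices, so the decomposition has width 2, which upper-bounds the treewidth. Since e–a–d–c–e is a cycle in G, G is not acyclic. Forests are exactly the graphs of treewidth ≤ 1, so tw(G) ≥ 2. Combining the bounds, tw(G) = 2.

Treewidth 2.
One such decomposition:
Bags: B1 = {a, d, e}  B2 = {c, d, e}  B3 = {b, d, e}
Tree: B1–B2, B2–B3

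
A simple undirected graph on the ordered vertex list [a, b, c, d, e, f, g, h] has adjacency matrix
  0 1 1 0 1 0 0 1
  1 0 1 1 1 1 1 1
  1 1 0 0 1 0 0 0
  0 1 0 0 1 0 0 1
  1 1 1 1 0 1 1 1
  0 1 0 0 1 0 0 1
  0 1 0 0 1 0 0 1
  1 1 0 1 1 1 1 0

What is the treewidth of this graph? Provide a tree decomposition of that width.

Treewidth 3.
One optimal decomposition is:
Bags: B1 = {a, b, e, h}  B2 = {a, b, c, e}  B3 = {b, e, f, h}  B4 = {b, d, e, h}  B5 = {b, e, g, h}
Tree: B1–B2, B1–B3, B3–B4, B4–B5

Every bag has size at most 4, so the width is 4 − 1 = 3 and tw(G) ≤ 3. For the lower bound, the 4 vertices {b, d, e, h} are pairwise adjacent, and any tree decomposition puts a clique entirely inside one bag — forcing width ≥ 3. Combining the bounds, tw(G) = 3.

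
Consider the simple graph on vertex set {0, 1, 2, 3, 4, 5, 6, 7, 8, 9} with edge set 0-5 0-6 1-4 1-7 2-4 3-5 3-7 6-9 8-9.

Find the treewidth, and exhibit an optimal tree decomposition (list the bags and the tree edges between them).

The largest bag has 2 vertices, giving width 1; this decomposition certifies tw(G) ≤ 1. Since G has at least one edge (e.g. 8–9), it is not an edgeless graph, so tw(G) ≥ 1. Therefore the treewidth is 1.

Treewidth 1.
One optimal decomposition is:
Bags: B1 = {8, 9}  B2 = {6, 9}  B3 = {0, 6}  B4 = {0, 5}  B5 = {3, 5}  B6 = {3, 7}  B7 = {1, 7}  B8 = {1, 4}  B9 = {2, 4}
Tree: B1–B2, B2–B3, B3–B4, B4–B5, B5–B6, B6–B7, B7–B8, B8–B9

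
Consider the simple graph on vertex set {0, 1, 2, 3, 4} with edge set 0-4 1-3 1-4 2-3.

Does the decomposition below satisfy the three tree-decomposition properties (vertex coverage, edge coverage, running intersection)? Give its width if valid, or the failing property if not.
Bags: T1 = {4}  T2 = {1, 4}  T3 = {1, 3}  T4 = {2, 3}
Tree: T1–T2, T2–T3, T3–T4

No — vertex 0 appears in no bag.

A tree decomposition must satisfy three properties: every vertex lies in some bag; for every edge, both endpoints lie together in some bag; and for every vertex, the bags containing it form a connected subtree. Here vertex 0 appears in no bag, so the decomposition is invalid.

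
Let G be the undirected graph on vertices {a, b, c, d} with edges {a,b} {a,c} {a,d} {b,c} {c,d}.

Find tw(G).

A width-2 tree decomposition is:
Bags: B1 = {a, c, d}  B2 = {a, b, c}
Tree: B1–B2
The largest bag has 3 vertices, giving width 2; this decomposition certifies tw(G) ≤ 2. Conversely, {a, c, d} is a clique of size 3, and the vertices of any clique must share a bag in every tree decomposition; so some bag has ≥ 3 vertices and tw(G) ≥ 2. Hence tw(G) = 2 exactly.

2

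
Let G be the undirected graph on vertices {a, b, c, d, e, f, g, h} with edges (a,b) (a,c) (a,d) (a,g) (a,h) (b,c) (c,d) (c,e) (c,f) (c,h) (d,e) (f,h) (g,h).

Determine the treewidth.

2

A width-2 tree decomposition is:
Bags: B1 = {a, c, h}  B2 = {a, g, h}  B3 = {a, c, d}  B4 = {c, d, e}  B5 = {a, b, c}  B6 = {c, f, h}
Tree: B1–B2, B1–B3, B3–B4, B3–B5, B1–B6
Each bag holds 3 vertices, so the decomposition has width 2, which upper-bounds the treewidth. On the other hand G contains the 3-clique {a, g, h}. A clique must lie in a single bag of any decomposition, so no decomposition can have width below 2. Therefore the treewidth is 2.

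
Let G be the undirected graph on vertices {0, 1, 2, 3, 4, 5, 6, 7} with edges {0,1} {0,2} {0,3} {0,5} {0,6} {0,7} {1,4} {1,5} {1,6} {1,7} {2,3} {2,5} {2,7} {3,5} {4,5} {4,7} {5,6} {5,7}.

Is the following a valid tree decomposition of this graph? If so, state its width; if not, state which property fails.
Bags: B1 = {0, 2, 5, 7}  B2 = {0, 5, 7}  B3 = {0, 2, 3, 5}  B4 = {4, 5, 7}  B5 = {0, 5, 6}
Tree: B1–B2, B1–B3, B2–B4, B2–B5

No — vertex 1 appears in no bag.

A tree decomposition must satisfy three properties: every vertex lies in some bag; for every edge, both endpoints lie together in some bag; and for every vertex, the bags containing it form a connected subtree. Here vertex 1 appears in no bag, so the decomposition is invalid.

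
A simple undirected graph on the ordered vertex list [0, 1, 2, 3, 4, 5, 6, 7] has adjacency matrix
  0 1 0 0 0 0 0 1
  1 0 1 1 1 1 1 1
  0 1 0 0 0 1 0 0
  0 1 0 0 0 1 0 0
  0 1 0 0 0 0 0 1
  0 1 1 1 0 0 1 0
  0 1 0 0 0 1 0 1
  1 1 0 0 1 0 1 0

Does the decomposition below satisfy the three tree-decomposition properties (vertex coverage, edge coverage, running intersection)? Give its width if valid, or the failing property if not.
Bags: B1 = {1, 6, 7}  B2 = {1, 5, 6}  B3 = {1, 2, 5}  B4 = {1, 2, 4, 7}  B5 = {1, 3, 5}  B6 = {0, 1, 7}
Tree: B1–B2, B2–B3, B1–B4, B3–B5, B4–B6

A tree decomposition must satisfy three properties: every vertex lies in some bag; for every edge, both endpoints lie together in some bag; and for every vertex, the bags containing it form a connected subtree. Here bags containing vertex 2 are not connected in the tree, so the decomposition is invalid.

No — bags containing vertex 2 are not connected in the tree.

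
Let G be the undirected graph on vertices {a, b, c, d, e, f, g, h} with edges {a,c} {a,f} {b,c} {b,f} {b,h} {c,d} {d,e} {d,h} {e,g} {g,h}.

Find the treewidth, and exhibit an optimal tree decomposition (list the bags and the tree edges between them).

Treewidth 2.
Bags: B1 = {d, e, g}  B2 = {d, g, h}  B3 = {c, d, h}  B4 = {b, c, h}  B5 = {a, b, c}  B6 = {a, b, f}
Tree: B1–B2, B2–B3, B3–B4, B4–B5, B5–B6

The largest bag has 3 vertices, giving width 2; this decomposition certifies tw(G) ≤ 2. The edges e–g–h–d–e form a cycle, so G is not a tree and its treewidth is at least 2. The upper and lower bounds meet at 2, so that is the treewidth.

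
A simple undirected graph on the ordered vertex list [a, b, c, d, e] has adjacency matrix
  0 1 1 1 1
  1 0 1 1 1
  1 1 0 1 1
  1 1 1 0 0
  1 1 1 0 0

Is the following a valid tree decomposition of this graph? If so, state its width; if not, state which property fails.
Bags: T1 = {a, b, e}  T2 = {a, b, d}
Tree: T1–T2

A tree decomposition must satisfy three properties: every vertex lies in some bag; for every edge, both endpoints lie together in some bag; and for every vertex, the bags containing it form a connected subtree. Here vertex c appears in no bag, so the decomposition is invalid.

No — vertex c appears in no bag.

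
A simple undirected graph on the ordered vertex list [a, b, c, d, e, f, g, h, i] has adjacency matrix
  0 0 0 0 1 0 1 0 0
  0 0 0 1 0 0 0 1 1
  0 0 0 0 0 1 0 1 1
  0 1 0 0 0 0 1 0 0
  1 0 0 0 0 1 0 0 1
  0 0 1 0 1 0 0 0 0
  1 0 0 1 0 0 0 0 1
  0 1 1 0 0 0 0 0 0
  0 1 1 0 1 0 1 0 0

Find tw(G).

3

A width-3 tree decomposition is:
Bags: B1 = {b, c, d, h}  B2 = {b, c, d, i}  B3 = {c, d, g, i}  B4 = {c, f, g, i}  B5 = {e, f, g, i}  B6 = {a, e, f, g}
Tree: B1–B2, B2–B3, B3–B4, B4–B5, B5–B6
The largest bag has 4 vertices, giving width 3; this decomposition certifies tw(G) ≤ 3. For the lower bound: the 4 vertex sets {b,d,h}, {c}, {i}, {a,e,f,g} are disjoint, each induces a connected subgraph, and every pair is joined by at least one edge of G. Contracting each set to a single vertex therefore yields K_{4} as a minor, and since treewidth is minor-monotone, tw(G) ≥ tw(K_{4}) = 3. The upper and lower bounds meet at 3, so that is the treewidth.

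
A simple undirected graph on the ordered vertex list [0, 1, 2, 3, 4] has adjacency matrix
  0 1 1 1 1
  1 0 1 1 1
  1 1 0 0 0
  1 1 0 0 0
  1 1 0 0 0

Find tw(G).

A width-2 tree decomposition is:
Bags: B1 = {0, 1, 2}  B2 = {0, 1, 3}  B3 = {0, 1, 4}
Tree: B1–B2, B2–B3
The largest bag has 3 vertices, giving width 2; this decomposition certifies tw(G) ≤ 2. On the other hand G contains the 3-clique {0, 1, 2}. A clique must lie in a single bag of any decomposition, so no decomposition can have width below 2. Combining the bounds, tw(G) = 2.

2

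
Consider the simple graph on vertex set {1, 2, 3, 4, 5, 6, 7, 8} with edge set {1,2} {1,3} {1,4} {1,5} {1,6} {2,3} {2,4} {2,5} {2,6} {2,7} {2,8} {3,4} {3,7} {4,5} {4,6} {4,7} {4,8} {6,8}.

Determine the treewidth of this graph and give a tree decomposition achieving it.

The largest bag has 4 vertices, giving width 3; this decomposition certifies tw(G) ≤ 3. On the other hand G contains the 4-clique {2, 4, 6, 8}. A clique must lie in a single bag of any decomposition, so no decomposition can have width below 3. Hence tw(G) = 3 exactly.

Treewidth 3.
One optimal decomposition is:
Bags: B1 = {1, 2, 4, 5}  B2 = {1, 2, 3, 4}  B3 = {2, 3, 4, 7}  B4 = {1, 2, 4, 6}  B5 = {2, 4, 6, 8}
Tree: B1–B2, B2–B3, B1–B4, B4–B5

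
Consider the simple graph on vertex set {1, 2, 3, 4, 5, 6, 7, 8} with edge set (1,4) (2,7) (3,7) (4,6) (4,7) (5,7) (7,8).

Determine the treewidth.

A width-1 tree decomposition is:
Bags: B1 = {5, 7}  B2 = {4, 7}  B3 = {3, 7}  B4 = {4, 6}  B5 = {1, 4}  B6 = {2, 7}  B7 = {7, 8}
Tree: B1–B2, B2–B3, B2–B4, B2–B5, B1–B6, B2–B7
The largest bag has 2 vertices, giving width 1; this decomposition certifies tw(G) ≤ 1. Since G has at least one edge (e.g. 7–5), it is not an edgeless graph, so tw(G) ≥ 1. Therefore the treewidth is 1.

1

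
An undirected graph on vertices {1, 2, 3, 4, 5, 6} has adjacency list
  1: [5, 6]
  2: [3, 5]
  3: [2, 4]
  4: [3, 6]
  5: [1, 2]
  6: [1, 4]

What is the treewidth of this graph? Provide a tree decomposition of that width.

Every bag has size at most 3, so the width is 3 − 1 = 2 and tw(G) ≤ 2. The edges 1–5–2–3–4–6–1 form a cycle, so G is not a tree and its treewidth is at least 2. The upper and lower bounds meet at 2, so that is the treewidth.

Treewidth 2.
One such decomposition:
Bags: B1 = {1, 2, 5}  B2 = {1, 2, 3}  B3 = {1, 3, 4}  B4 = {1, 4, 6}
Tree: B1–B2, B2–B3, B3–B4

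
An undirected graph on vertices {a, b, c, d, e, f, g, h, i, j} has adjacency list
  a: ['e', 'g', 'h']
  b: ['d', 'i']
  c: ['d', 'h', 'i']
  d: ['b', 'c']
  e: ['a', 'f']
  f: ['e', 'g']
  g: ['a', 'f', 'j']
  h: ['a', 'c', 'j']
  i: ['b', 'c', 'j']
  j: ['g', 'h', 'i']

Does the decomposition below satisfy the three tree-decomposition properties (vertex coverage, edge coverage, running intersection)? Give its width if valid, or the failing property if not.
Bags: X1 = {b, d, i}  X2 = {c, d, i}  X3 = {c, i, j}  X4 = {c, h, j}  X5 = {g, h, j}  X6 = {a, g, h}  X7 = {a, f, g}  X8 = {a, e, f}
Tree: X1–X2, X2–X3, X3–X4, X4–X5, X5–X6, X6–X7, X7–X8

Yes; width 2.

Every vertex of G appears in some bag (union = {a, b, c, d, e, f, g, h, i, j}); every edge is covered by a bag; and for each vertex v the set of bags containing v is connected in the bag tree. The decomposition is therefore valid. The largest bag has 3 vertices, so the width is 2.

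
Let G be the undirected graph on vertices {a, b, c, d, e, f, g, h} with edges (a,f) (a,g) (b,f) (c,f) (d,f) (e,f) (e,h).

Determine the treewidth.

A width-1 tree decomposition is:
Bags: B1 = {d, f}  B2 = {c, f}  B3 = {a, f}  B4 = {b, f}  B5 = {a, g}  B6 = {e, f}  B7 = {e, h}
Tree: B1–B2, B1–B3, B1–B4, B3–B5, B4–B6, B6–B7
Every bag has size at most 2, so the width is 2 − 1 = 1 and tw(G) ≤ 1. Since G has at least one edge (e.g. f–d), it is not an edgeless graph, so tw(G) ≥ 1. The upper and lower bounds meet at 1, so that is the treewidth.

1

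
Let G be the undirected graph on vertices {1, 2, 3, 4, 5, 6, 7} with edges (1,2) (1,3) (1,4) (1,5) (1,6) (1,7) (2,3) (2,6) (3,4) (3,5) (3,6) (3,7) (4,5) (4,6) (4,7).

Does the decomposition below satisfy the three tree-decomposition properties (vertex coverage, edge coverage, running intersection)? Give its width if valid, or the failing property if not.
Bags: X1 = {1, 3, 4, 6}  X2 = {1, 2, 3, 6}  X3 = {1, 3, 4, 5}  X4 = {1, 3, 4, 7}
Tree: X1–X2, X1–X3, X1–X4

Yes; width 3.

Checking the three conditions: (i) the bags cover all of {1, 2, 3, 4, 5, 6, 7}; (ii) for each edge, some bag contains both endpoints; (iii) the bags containing any fixed vertex form a subtree. All hold, so the decomposition is valid with width 4 − 1 = 3.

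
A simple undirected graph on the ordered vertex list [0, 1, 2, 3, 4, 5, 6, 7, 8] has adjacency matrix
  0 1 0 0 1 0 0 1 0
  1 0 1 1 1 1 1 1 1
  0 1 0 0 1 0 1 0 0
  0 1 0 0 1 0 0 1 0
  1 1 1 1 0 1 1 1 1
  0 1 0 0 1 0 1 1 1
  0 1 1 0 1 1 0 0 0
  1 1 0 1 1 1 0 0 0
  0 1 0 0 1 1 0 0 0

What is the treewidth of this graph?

A width-3 tree decomposition is:
Bags: B1 = {1, 4, 5, 8}  B2 = {1, 4, 5, 6}  B3 = {1, 4, 5, 7}  B4 = {1, 2, 4, 6}  B5 = {0, 1, 4, 7}  B6 = {1, 3, 4, 7}
Tree: B1–B2, B2–B3, B2–B4, B3–B5, B5–B6
Every bag has size at most 4, so the width is 4 − 1 = 3 and tw(G) ≤ 3. On the other hand G contains the 4-clique {0, 1, 4, 7}. A clique must lie in a single bag of any decomposition, so no decomposition can have width below 3. Hence tw(G) = 3 exactly.

3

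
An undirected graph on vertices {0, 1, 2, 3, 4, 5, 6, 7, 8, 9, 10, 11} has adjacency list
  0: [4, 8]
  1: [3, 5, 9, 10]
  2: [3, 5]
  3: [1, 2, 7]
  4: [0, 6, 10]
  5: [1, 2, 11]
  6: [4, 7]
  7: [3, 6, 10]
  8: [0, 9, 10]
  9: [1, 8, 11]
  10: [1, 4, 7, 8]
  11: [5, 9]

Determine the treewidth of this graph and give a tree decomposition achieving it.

Each bag holds 4 vertices, so the decomposition has width 3, which upper-bounds the treewidth. For the lower bound: the 4 vertex sets {2,5,11}, {9}, {1}, {3,7,8,10} are disjoint, each induces a connected subgraph, and every pair is joined by at least one edge of G. Contracting each set to a single vertex therefore yields K_{4} as a minor, and since treewidth is minor-monotone, tw(G) ≥ tw(K_{4}) = 3. The upper and lower bounds meet at 3, so that is the treewidth.

Treewidth 3.
One such decomposition:
Bags: B1 = {2, 5, 9, 11}  B2 = {1, 2, 5, 9}  B3 = {1, 2, 3, 9}  B4 = {1, 3, 8, 9}  B5 = {1, 3, 8, 10}  B6 = {3, 7, 8, 10}  B7 = {0, 7, 8, 10}  B8 = {0, 4, 7, 10}  B9 = {0, 4, 6, 7}
Tree: B1–B2, B2–B3, B3–B4, B4–B5, B5–B6, B6–B7, B7–B8, B8–B9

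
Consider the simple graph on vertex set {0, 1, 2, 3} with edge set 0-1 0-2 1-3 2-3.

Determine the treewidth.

A width-2 tree decomposition is:
Bags: B1 = {0, 2, 3}  B2 = {0, 1, 3}
Tree: B1–B2
Each bag holds 3 vertices, so the decomposition has width 2, which upper-bounds the treewidth. The edges 0–2–3–1–0 form a cycle, so G is not a tree and its treewidth is at least 2. Combining the bounds, tw(G) = 2.

2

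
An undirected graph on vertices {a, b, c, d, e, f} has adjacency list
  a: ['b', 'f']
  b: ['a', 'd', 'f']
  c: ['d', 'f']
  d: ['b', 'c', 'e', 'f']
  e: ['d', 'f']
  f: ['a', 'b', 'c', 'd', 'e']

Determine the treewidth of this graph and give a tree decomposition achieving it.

Treewidth 2.
Bags: B1 = {c, d, f}  B2 = {b, d, f}  B3 = {a, b, f}  B4 = {d, e, f}
Tree: B1–B2, B2–B3, B1–B4

Every bag has size at most 3, so the width is 3 − 1 = 2 and tw(G) ≤ 2. On the other hand G contains the 3-clique {d, e, f}. A clique must lie in a single bag of any decomposition, so no decomposition can have width below 2. Combining the bounds, tw(G) = 2.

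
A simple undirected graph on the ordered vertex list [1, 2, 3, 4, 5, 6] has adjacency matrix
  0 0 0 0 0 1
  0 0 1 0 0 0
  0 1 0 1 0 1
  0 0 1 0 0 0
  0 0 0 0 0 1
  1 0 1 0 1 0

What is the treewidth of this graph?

1

A width-1 tree decomposition is:
Bags: B1 = {2, 3}  B2 = {3, 6}  B3 = {3, 4}  B4 = {5, 6}  B5 = {1, 6}
Tree: B1–B2, B1–B3, B2–B4, B4–B5
The largest bag has 2 vertices, giving width 1; this decomposition certifies tw(G) ≤ 1. Any graph with an edge has treewidth ≥ 1, and G has the edge 2–3. The upper and lower bounds meet at 1, so that is the treewidth.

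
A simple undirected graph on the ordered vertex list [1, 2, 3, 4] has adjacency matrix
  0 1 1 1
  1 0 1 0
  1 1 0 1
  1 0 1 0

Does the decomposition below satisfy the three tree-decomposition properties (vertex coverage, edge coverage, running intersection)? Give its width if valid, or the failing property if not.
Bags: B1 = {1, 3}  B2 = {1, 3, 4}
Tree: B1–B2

No — vertex 2 appears in no bag.

A tree decomposition must satisfy three properties: every vertex lies in some bag; for every edge, both endpoints lie together in some bag; and for every vertex, the bags containing it form a connected subtree. Here vertex 2 appears in no bag, so the decomposition is invalid.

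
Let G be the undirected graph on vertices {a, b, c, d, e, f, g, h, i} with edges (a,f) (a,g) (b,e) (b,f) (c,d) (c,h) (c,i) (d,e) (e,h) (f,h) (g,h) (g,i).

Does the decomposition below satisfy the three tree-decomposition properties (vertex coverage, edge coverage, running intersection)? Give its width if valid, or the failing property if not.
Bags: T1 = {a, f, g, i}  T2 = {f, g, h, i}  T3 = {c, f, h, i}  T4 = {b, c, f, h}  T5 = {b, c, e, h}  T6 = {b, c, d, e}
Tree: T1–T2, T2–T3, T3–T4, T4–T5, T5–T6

Checking the three conditions: (i) the bags cover all of {a, b, c, d, e, f, g, h, i}; (ii) for each edge, some bag contains both endpoints; (iii) the bags containing any fixed vertex form a subtree. All hold, so the decomposition is valid with width 4 − 1 = 3.

Yes; width 3.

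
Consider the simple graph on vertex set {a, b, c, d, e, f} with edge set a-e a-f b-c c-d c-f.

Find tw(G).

1

A width-1 tree decomposition is:
Bags: B1 = {c, f}  B2 = {a, f}  B3 = {b, c}  B4 = {a, e}  B5 = {c, d}
Tree: B1–B2, B1–B3, B2–B4, B3–B5
Each bag holds 2 vertices, so the decomposition has width 1, which upper-bounds the treewidth. G has an edge, so its treewidth is at least 1. Hence tw(G) = 1 exactly.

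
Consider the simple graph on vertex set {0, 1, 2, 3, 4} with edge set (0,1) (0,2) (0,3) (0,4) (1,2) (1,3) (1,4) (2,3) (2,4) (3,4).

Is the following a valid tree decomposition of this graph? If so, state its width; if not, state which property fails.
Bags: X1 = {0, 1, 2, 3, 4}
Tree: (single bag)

Yes; width 4.

Every vertex of G appears in some bag (union = {0, 1, 2, 3, 4}); every edge is covered by a bag; and for each vertex v the set of bags containing v is connected in the bag tree. The decomposition is therefore valid. The largest bag has 5 vertices, so the width is 4.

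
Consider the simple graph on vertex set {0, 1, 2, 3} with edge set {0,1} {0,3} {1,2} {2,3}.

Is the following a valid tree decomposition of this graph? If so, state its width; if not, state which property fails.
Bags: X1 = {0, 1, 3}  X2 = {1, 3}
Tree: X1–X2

A tree decomposition must satisfy three properties: every vertex lies in some bag; for every edge, both endpoints lie together in some bag; and for every vertex, the bags containing it form a connected subtree. Here vertex 2 appears in no bag, so the decomposition is invalid.

No — vertex 2 appears in no bag.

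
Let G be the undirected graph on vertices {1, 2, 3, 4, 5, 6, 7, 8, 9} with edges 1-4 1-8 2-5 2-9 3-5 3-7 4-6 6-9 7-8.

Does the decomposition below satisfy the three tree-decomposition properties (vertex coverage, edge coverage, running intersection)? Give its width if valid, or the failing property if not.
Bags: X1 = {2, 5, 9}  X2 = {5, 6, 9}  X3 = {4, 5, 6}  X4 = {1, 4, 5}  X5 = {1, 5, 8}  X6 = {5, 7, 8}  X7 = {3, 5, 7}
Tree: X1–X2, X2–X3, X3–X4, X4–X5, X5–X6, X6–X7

Yes; width 2.

Every vertex of G appears in some bag (union = {1, 2, 3, 4, 5, 6, 7, 8, 9}); every edge is covered by a bag; and for each vertex v the set of bags containing v is connected in the bag tree. The decomposition is therefore valid. The largest bag has 3 vertices, so the width is 2.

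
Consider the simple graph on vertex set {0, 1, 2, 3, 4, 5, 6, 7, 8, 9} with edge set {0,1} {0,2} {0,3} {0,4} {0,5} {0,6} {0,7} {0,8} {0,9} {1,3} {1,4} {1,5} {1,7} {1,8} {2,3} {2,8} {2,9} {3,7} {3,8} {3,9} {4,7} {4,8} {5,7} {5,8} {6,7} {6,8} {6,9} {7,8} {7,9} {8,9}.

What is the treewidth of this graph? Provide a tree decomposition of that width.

Treewidth 4.
One such decomposition:
Bags: B1 = {0, 1, 3, 7, 8}  B2 = {0, 3, 7, 8, 9}  B3 = {0, 1, 4, 7, 8}  B4 = {0, 2, 3, 8, 9}  B5 = {0, 1, 5, 7, 8}  B6 = {0, 6, 7, 8, 9}
Tree: B1–B2, B1–B3, B2–B4, B3–B5, B2–B6

Each bag holds 5 vertices, so the decomposition has width 4, which upper-bounds the treewidth. Conversely, {0, 2, 3, 8, 9} is a clique of size 5, and the vertices of any clique must share a bag in every tree decomposition; so some bag has ≥ 5 vertices and tw(G) ≥ 4. Combining the bounds, tw(G) = 4.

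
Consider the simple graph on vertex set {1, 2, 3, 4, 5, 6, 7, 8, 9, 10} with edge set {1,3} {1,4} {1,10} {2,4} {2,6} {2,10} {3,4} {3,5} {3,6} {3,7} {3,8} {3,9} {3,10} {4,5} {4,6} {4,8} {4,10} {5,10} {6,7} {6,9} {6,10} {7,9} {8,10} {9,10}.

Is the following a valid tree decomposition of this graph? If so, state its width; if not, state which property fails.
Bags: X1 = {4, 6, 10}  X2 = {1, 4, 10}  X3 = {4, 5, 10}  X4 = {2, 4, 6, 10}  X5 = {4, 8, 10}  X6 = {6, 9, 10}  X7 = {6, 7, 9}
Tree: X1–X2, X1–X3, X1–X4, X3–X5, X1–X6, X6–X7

A tree decomposition must satisfy three properties: every vertex lies in some bag; for every edge, both endpoints lie together in some bag; and for every vertex, the bags containing it form a connected subtree. Here vertex 3 appears in no bag, so the decomposition is invalid.

No — vertex 3 appears in no bag.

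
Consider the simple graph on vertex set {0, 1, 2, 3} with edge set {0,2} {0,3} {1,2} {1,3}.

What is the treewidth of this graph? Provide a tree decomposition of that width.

Treewidth 2.
One optimal decomposition is:
Bags: B1 = {0, 1, 3}  B2 = {0, 1, 2}
Tree: B1–B2

The largest bag has 3 vertices, giving width 2; this decomposition certifies tw(G) ≤ 2. The edges 0–3–1–2–0 form a cycle, so G is not a tree and its treewidth is at least 2. Hence tw(G) = 2 exactly.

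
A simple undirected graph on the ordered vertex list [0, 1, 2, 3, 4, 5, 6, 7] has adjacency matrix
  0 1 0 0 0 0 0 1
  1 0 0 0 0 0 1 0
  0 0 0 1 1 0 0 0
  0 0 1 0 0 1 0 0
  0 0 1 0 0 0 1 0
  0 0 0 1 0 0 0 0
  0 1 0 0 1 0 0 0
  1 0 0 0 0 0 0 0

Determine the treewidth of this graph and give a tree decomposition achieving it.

Treewidth 1.
One optimal decomposition is:
Bags: B1 = {3, 5}  B2 = {2, 3}  B3 = {2, 4}  B4 = {4, 6}  B5 = {1, 6}  B6 = {0, 1}  B7 = {0, 7}
Tree: B1–B2, B2–B3, B3–B4, B4–B5, B5–B6, B6–B7

Each bag holds 2 vertices, so the decomposition has width 1, which upper-bounds the treewidth. G has an edge, so its treewidth is at least 1. Combining the bounds, tw(G) = 1.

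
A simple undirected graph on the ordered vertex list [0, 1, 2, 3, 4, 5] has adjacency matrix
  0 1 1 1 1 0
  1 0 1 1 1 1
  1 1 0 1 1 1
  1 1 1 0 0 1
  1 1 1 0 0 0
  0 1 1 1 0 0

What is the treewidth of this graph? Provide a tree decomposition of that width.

Treewidth 3.
One optimal decomposition is:
Bags: B1 = {0, 1, 2, 3}  B2 = {0, 1, 2, 4}  B3 = {1, 2, 3, 5}
Tree: B1–B2, B1–B3

Every bag has size at most 4, so the width is 4 − 1 = 3 and tw(G) ≤ 3. For the lower bound, the 4 vertices {0, 1, 2, 3} are pairwise adjacent, and any tree decomposition puts a clique entirely inside one bag — forcing width ≥ 3. Hence tw(G) = 3 exactly.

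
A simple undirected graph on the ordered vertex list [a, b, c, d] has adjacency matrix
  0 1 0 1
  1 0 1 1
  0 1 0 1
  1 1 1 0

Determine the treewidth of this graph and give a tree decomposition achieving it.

Treewidth 2.
Bags: B1 = {b, c, d}  B2 = {a, b, d}
Tree: B1–B2

The largest bag has 3 vertices, giving width 2; this decomposition certifies tw(G) ≤ 2. Conversely, {b, c, d} is a clique of size 3, and the vertices of any clique must share a bag in every tree decomposition; so some bag has ≥ 3 vertices and tw(G) ≥ 2. Combining the bounds, tw(G) = 2.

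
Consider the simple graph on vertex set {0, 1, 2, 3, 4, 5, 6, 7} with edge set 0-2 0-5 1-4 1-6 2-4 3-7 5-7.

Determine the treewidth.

A width-1 tree decomposition is:
Bags: B1 = {3, 7}  B2 = {5, 7}  B3 = {0, 5}  B4 = {0, 2}  B5 = {2, 4}  B6 = {1, 4}  B7 = {1, 6}
Tree: B1–B2, B2–B3, B3–B4, B4–B5, B5–B6, B6–B7
The largest bag has 2 vertices, giving width 1; this decomposition certifies tw(G) ≤ 1. Any graph with an edge has treewidth ≥ 1, and G has the edge 3–7. Hence tw(G) = 1 exactly.

1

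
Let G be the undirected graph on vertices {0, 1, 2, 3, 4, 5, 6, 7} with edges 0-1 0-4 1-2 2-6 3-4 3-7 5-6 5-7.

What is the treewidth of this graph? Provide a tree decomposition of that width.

Each bag holds 3 vertices, so the decomposition has width 2, which upper-bounds the treewidth. The edges 3–4–0–1–2–6–5–7–3 form a cycle, so G is not a tree and its treewidth is at least 2. The upper and lower bounds meet at 2, so that is the treewidth.

Treewidth 2.
Bags: B1 = {0, 3, 4}  B2 = {0, 1, 3}  B3 = {1, 2, 3}  B4 = {2, 3, 6}  B5 = {3, 5, 6}  B6 = {3, 5, 7}
Tree: B1–B2, B2–B3, B3–B4, B4–B5, B5–B6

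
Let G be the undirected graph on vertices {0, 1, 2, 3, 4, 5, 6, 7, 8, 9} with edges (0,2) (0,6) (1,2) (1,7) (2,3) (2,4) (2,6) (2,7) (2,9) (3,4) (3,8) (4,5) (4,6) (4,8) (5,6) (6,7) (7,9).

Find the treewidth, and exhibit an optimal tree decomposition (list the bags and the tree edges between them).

Treewidth 2.
One such decomposition:
Bags: B1 = {2, 7, 9}  B2 = {1, 2, 7}  B3 = {2, 6, 7}  B4 = {2, 4, 6}  B5 = {0, 2, 6}  B6 = {2, 3, 4}  B7 = {3, 4, 8}  B8 = {4, 5, 6}
Tree: B1–B2, B2–B3, B3–B4, B3–B5, B4–B6, B6–B7, B4–B8

The largest bag has 3 vertices, giving width 2; this decomposition certifies tw(G) ≤ 2. For the lower bound, the 3 vertices {3, 4, 8} are pairwise adjacent, and any tree decomposition puts a clique entirely inside one bag — forcing width ≥ 2. Combining the bounds, tw(G) = 2.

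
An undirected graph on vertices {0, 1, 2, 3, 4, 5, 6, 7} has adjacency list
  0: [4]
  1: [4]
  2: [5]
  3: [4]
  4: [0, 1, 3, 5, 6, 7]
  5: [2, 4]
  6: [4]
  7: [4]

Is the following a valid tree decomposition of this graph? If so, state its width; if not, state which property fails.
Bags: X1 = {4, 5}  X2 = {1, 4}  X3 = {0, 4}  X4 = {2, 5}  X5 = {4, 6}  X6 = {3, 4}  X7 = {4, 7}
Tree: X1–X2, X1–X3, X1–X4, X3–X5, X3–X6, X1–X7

Every vertex of G appears in some bag (union = {0, 1, 2, 3, 4, 5, 6, 7}); every edge is covered by a bag; and for each vertex v the set of bags containing v is connected in the bag tree. The decomposition is therefore valid. The largest bag has 2 vertices, so the width is 1.

Yes; width 1.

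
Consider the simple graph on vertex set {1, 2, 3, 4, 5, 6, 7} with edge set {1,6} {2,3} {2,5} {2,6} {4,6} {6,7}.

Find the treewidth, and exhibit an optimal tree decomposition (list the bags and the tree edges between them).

The largest bag has 2 vertices, giving width 1; this decomposition certifies tw(G) ≤ 1. Since G has at least one edge (e.g. 1–6), it is not an edgeless graph, so tw(G) ≥ 1. The upper and lower bounds meet at 1, so that is the treewidth.

Treewidth 1.
One optimal decomposition is:
Bags: B1 = {1, 6}  B2 = {2, 6}  B3 = {4, 6}  B4 = {2, 3}  B5 = {6, 7}  B6 = {2, 5}
Tree: B1–B2, B1–B3, B2–B4, B1–B5, B2–B6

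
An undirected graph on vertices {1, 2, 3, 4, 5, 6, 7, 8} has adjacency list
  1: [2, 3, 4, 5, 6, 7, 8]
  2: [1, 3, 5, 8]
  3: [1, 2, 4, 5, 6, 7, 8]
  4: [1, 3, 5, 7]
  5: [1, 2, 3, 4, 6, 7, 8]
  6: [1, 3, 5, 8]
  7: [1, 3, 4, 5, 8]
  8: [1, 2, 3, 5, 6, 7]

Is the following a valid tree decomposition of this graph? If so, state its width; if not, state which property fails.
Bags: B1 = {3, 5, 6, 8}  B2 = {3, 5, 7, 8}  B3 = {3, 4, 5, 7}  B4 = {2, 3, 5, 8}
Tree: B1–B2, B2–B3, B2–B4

A tree decomposition must satisfy three properties: every vertex lies in some bag; for every edge, both endpoints lie together in some bag; and for every vertex, the bags containing it form a connected subtree. Here vertex 1 appears in no bag, so the decomposition is invalid.

No — vertex 1 appears in no bag.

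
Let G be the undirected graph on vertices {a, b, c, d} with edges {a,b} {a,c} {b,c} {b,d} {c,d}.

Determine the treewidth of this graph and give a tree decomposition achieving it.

Every bag has size at most 3, so the width is 3 − 1 = 2 and tw(G) ≤ 2. On the other hand G contains the 3-clique {b, c, d}. A clique must lie in a single bag of any decomposition, so no decomposition can have width below 2. Therefore the treewidth is 2.

Treewidth 2.
Bags: B1 = {a, b, c}  B2 = {b, c, d}
Tree: B1–B2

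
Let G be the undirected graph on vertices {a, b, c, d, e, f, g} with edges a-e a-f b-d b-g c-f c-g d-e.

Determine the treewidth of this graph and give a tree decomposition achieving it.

Treewidth 2.
Bags: B1 = {b, d, e}  B2 = {a, b, e}  B3 = {a, b, f}  B4 = {b, c, f}  B5 = {b, c, g}
Tree: B1–B2, B2–B3, B3–B4, B4–B5

The largest bag has 3 vertices, giving width 2; this decomposition certifies tw(G) ≤ 2. For the lower bound, G contains the cycle b–d–e–a–f–c–g–b, so G is not a forest; only forests have treewidth ≤ 1, hence tw(G) ≥ 2. Hence tw(G) = 2 exactly.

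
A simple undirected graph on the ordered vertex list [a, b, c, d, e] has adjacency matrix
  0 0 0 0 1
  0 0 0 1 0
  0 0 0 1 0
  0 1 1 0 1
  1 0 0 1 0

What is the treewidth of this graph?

1

A width-1 tree decomposition is:
Bags: B1 = {b, d}  B2 = {d, e}  B3 = {a, e}  B4 = {c, d}
Tree: B1–B2, B2–B3, B1–B4
Each bag holds 2 vertices, so the decomposition has width 1, which upper-bounds the treewidth. G has an edge, so its treewidth is at least 1. The upper and lower bounds meet at 1, so that is the treewidth.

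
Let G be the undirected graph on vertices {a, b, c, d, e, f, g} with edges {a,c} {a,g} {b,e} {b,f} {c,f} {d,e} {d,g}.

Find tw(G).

A width-2 tree decomposition is:
Bags: B1 = {b, e, f}  B2 = {d, e, f}  B3 = {d, f, g}  B4 = {a, f, g}  B5 = {a, c, f}
Tree: B1–B2, B2–B3, B3–B4, B4–B5
Every bag has size at most 3, so the width is 3 − 1 = 2 and tw(G) ≤ 2. Since f–b–e–d–g–a–c–f is a cycle in G, G is not acyclic. Forests are exactly the graphs of treewidth ≤ 1, so tw(G) ≥ 2. Hence tw(G) = 2 exactly.

2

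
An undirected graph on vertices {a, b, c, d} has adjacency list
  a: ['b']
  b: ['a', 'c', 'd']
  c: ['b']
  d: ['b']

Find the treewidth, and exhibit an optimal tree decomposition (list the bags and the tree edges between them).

Each bag holds 2 vertices, so the decomposition has width 1, which upper-bounds the treewidth. Any graph with an edge has treewidth ≥ 1, and G has the edge a–b. The upper and lower bounds meet at 1, so that is the treewidth.

Treewidth 1.
One optimal decomposition is:
Bags: B1 = {a, b}  B2 = {b, c}  B3 = {b, d}
Tree: B1–B2, B1–B3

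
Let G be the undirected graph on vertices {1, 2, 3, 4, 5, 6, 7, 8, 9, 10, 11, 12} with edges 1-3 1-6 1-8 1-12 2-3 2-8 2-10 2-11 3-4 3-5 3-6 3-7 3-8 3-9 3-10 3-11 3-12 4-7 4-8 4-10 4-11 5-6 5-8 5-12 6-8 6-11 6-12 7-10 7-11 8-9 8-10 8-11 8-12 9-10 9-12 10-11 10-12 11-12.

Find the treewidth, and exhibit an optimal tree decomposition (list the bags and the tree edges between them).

Every bag has size at most 5, so the width is 5 − 1 = 4 and tw(G) ≤ 4. For the lower bound, the 5 vertices {2, 3, 8, 10, 11} are pairwise adjacent, and any tree decomposition puts a clique entirely inside one bag — forcing width ≥ 4. Therefore the treewidth is 4.

Treewidth 4.
One such decomposition:
Bags: B1 = {3, 8, 10, 11, 12}  B2 = {3, 6, 8, 11, 12}  B3 = {3, 4, 8, 10, 11}  B4 = {3, 4, 7, 10, 11}  B5 = {3, 8, 9, 10, 12}  B6 = {3, 5, 6, 8, 12}  B7 = {1, 3, 6, 8, 12}  B8 = {2, 3, 8, 10, 11}
Tree: B1–B2, B1–B3, B3–B4, B1–B5, B2–B6, B6–B7, B3–B8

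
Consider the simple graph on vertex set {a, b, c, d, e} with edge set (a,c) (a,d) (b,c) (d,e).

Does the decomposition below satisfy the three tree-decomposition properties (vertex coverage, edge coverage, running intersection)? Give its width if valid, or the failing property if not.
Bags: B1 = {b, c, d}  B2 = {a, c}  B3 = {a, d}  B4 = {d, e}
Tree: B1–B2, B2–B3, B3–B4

A tree decomposition must satisfy three properties: every vertex lies in some bag; for every edge, both endpoints lie together in some bag; and for every vertex, the bags containing it form a connected subtree. Here bags containing vertex d are not connected in the tree, so the decomposition is invalid.

No — bags containing vertex d are not connected in the tree.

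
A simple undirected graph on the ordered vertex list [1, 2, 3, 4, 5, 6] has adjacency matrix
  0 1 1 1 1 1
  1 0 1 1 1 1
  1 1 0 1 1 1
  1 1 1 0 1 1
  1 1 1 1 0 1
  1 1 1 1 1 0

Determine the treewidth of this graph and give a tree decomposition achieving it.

Treewidth 5.
One optimal decomposition is:
Bags: B1 = {1, 2, 3, 4, 5, 6}
Tree: (single bag)

With just one bag of size 6, the width is 6 − 1 = 5, so tw(G) ≤ 5. For the lower bound, the 6 vertices {1, 2, 3, 4, 5, 6} are pairwise adjacent, and any tree decomposition puts a clique entirely inside one bag — forcing width ≥ 5. Hence tw(G) = 5 exactly.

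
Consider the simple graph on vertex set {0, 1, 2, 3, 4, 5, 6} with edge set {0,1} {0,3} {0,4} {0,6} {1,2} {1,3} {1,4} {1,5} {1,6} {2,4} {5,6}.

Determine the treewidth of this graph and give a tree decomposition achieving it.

Each bag holds 3 vertices, so the decomposition has width 2, which upper-bounds the treewidth. Conversely, {0, 1, 3} is a clique of size 3, and the vertices of any clique must share a bag in every tree decomposition; so some bag has ≥ 3 vertices and tw(G) ≥ 2. Hence tw(G) = 2 exactly.

Treewidth 2.
One such decomposition:
Bags: B1 = {1, 2, 4}  B2 = {0, 1, 4}  B3 = {0, 1, 6}  B4 = {1, 5, 6}  B5 = {0, 1, 3}
Tree: B1–B2, B2–B3, B3–B4, B3–B5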